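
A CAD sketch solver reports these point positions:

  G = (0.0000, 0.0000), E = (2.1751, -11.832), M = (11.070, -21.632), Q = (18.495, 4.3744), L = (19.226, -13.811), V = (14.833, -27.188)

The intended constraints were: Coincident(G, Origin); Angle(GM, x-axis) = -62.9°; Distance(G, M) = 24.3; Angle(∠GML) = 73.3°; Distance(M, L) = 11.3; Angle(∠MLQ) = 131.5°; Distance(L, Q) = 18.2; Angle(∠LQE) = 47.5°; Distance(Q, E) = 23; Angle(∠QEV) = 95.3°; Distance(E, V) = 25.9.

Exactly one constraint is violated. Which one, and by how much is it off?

Distance(E, V) = 25.9 — off by 6.00.

G = (0.00, 0.00) ✓; GM at -62.90° ✓; |GM| = 24.30 ✓; ∠GML = 73.30° ✓; |ML| = 11.30 ✓; ∠MLQ = 131.5° ✓; |LQ| = 18.20 ✓; ∠LQE = 47.50° ✓; |QE| = 23.00 ✓; ∠QEV = 95.30° ✓; |EV| = 19.90 ✗.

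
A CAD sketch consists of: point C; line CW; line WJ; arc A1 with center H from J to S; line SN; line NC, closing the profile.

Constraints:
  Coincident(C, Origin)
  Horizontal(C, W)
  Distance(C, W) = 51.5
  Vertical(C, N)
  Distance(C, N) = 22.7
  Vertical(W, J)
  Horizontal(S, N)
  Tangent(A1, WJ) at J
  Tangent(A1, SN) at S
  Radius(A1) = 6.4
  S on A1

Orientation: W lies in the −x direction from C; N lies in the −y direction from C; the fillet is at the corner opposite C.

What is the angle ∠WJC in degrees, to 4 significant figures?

72.44°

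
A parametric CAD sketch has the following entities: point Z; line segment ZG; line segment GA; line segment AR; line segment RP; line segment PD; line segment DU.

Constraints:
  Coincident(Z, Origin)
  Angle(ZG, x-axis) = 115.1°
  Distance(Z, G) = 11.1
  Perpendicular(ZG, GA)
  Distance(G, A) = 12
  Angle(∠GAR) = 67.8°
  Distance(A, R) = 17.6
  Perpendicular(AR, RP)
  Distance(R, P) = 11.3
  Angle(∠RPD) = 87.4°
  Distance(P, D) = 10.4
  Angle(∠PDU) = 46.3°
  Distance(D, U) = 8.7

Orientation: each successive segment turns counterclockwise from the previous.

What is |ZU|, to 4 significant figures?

2.475

∠RPD = 87.4° gives PD at 139.9° from the x-axis; with |PD| = 10.4, D = (-2.933, 8.029). ∠PDU = 46.3° gives DU at -86.40° from the x-axis; with |DU| = 8.7, U = (-2.387, -0.6536). Then |ZU| = |U − Z| = 2.475.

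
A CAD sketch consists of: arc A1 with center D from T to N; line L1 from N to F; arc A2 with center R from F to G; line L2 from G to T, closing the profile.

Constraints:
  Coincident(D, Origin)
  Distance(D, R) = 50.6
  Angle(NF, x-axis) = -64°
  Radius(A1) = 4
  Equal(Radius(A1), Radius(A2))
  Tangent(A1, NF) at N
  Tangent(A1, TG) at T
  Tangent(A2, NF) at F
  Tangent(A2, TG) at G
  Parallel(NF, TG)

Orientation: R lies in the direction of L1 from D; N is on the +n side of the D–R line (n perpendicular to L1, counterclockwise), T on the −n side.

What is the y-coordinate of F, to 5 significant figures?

-43.725

Tangency of A1 to both parallel lines with radius 4.0 puts N and T at D ± 4.0·n: N = (3.5952, 1.7535), T = (-3.5952, -1.7535). Equal radii place F and G the same way about R: F = R + 4.0·n = (25.777, -43.725), G = R − 4.0·n = (18.586, -47.232). So F.y = -43.725.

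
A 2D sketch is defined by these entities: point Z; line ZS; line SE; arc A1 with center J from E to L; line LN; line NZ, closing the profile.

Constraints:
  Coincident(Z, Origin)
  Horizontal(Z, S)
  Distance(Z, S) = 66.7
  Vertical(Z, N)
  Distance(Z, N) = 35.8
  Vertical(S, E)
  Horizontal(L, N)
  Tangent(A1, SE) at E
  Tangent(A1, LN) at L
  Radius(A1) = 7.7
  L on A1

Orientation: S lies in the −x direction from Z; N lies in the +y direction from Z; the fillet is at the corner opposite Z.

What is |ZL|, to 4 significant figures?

69.01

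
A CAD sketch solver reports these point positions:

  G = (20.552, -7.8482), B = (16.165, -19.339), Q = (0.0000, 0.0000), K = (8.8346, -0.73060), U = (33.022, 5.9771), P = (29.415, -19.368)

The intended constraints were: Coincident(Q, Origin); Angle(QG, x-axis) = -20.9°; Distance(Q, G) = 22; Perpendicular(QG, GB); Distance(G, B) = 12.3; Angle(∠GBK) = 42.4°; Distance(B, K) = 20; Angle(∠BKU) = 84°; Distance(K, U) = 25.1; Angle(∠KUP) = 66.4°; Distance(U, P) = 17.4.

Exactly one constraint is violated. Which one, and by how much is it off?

Distance(U, P) = 17.4 — off by 8.20.

Q = (0.00, 0.00) ✓; QG at -20.90° ✓; |QG| = 22.00 ✓; ∠(QG, GB) = 90.00° ✓; |GB| = 12.30 ✓; ∠GBK = 42.40° ✓; |BK| = 20.00 ✓; ∠BKU = 84.00° ✓; |KU| = 25.10 ✓; ∠KUP = 66.40° ✓; |UP| = 25.60 ✗.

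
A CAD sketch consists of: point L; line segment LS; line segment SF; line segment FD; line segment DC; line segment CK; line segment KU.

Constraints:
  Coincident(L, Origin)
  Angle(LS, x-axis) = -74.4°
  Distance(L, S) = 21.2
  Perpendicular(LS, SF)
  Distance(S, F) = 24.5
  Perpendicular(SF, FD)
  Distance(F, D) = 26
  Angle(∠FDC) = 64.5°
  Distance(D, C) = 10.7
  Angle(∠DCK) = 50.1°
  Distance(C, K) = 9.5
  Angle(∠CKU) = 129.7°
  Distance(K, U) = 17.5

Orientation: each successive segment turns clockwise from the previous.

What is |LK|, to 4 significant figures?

23.78

∠FDC = 64.5° gives DC at -9.900° from the x-axis; with |DC| = 10.7, C = (-14.35, -3.805). ∠DCK = 50.1° gives CK at -139.8° from the x-axis; with |CK| = 9.5, K = (-21.60, -9.937). Then |LK| = |K − L| = 23.78.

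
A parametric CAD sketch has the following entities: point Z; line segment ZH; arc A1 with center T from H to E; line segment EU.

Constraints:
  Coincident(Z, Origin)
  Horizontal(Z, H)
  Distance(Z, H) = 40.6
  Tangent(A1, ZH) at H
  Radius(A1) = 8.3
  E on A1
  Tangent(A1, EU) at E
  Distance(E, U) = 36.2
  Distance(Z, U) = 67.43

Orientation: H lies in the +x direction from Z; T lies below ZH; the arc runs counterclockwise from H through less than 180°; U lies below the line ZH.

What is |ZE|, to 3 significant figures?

35.6

Checks: |TE| = 8.300 ✓; ∠(TE, EU) = 90.00° ✓; |EU| = 36.20 ✓; |ZU| = 67.43 ✓.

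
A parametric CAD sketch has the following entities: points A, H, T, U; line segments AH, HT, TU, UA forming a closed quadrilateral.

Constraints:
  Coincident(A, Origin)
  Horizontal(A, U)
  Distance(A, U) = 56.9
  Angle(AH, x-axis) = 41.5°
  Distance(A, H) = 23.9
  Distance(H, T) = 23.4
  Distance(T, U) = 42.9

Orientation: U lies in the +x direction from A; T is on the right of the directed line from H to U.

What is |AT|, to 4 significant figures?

16.37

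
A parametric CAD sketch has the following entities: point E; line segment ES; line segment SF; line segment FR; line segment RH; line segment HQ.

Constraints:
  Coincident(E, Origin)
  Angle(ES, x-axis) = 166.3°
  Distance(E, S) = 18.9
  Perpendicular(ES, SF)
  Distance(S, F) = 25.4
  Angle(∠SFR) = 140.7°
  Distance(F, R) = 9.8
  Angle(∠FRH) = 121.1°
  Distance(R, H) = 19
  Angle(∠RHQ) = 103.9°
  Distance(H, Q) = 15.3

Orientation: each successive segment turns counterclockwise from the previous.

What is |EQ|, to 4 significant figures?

16.87

E is at the origin; ES runs at 166.3° with length 18.9, so S = (-18.36, 4.476). ES ⟂ SF, so SF runs at -103.7°; with |SF| = 25.4, F = (-24.38, -20.20). ∠SFR = 140.7° gives FR at -64.40° from the x-axis; with |FR| = 9.8, R = (-20.14, -29.04). ∠FRH = 121.1° gives RH at -5.500° from the x-axis; with |RH| = 19.0, H = (-1.231, -30.86). ∠RHQ = 103.9° gives HQ at 70.60° from the x-axis; with |HQ| = 15.3, Q = (3.851, -16.43). Then |EQ| = |Q − E| = 16.87.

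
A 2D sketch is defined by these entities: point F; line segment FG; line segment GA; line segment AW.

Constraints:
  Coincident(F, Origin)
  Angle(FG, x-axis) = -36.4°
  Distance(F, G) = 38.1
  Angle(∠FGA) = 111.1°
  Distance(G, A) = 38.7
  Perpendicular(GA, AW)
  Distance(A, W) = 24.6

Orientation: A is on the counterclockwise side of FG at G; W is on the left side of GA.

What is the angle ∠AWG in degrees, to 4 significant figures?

57.56°

∠FGA = 111.1°, so GA runs at -36.4° + (180° − 111.1°) = 32.50° from the x-axis; with |GA| = 38.7, A = G + 38.7·(cos 32.50°, sin 32.50°) = (63.31, -1.816). GA is perpendicular to AW; with |AW| = 24.6 on the left of GA, W = A + 24.6·(-0.5373, 0.8434) = (50.09, 18.93). Then cos ∠AWG = WA·WG / (|WA||WG|), giving 57.56°.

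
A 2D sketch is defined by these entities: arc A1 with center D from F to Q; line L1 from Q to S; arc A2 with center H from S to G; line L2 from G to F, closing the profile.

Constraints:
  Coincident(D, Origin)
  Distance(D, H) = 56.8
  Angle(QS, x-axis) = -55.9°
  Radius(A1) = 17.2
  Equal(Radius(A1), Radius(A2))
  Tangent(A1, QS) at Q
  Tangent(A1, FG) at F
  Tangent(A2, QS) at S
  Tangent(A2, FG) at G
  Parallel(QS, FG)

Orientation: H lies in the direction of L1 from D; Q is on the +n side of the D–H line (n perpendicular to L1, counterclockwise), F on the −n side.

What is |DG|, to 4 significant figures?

59.35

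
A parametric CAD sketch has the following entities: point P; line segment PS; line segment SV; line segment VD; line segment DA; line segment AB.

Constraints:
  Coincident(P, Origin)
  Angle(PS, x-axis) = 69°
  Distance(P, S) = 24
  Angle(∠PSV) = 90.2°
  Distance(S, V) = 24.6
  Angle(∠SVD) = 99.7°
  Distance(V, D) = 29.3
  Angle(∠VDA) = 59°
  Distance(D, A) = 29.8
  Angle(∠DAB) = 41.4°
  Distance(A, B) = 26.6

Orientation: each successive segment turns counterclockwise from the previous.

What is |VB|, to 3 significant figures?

9.17

P is at the origin; PS runs at 69.0° with length 24.0, so S = (8.60, 22.4). ∠PSV = 90.2° gives SV at 159° from the x-axis; with |SV| = 24.6, V = (-14.3, 31.3). ∠SVD = 99.7° gives VD at -121° from the x-axis; with |VD| = 29.3, D = (-29.4, 6.16). ∠VDA = 59.0° gives DA at 0.100° from the x-axis; with |DA| = 29.8, A = (0.419, 6.21). ∠DAB = 41.4° gives AB at 139° from the x-axis; with |AB| = 26.6, B = (-19.6, 23.8). Then |VB| = |B − V| = 9.17.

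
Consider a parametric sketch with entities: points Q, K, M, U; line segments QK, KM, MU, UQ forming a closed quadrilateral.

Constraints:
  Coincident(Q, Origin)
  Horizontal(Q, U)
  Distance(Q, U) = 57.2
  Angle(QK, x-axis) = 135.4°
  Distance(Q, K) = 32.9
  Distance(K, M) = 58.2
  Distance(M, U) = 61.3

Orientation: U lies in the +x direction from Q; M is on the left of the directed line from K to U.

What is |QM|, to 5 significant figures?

59.288

Checks: |KM| = 58.20 ✓; |MU| = 61.30 ✓.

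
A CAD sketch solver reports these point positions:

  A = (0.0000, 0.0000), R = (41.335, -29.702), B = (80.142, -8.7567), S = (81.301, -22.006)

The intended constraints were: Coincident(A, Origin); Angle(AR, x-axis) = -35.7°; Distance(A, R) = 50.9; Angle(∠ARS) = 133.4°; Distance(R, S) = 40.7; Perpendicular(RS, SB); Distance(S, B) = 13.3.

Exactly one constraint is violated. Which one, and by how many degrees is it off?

Perpendicular(RS, SB) — off by 5.90°.

A = (0.00, 0.00) ✓; AR at -35.70° ✓; |AR| = 50.90 ✓; ∠ARS = 133.4° ✓; |RS| = 40.70 ✓; ∠(RS, SB) = 84.10° ✗; |SB| = 13.30 ✓.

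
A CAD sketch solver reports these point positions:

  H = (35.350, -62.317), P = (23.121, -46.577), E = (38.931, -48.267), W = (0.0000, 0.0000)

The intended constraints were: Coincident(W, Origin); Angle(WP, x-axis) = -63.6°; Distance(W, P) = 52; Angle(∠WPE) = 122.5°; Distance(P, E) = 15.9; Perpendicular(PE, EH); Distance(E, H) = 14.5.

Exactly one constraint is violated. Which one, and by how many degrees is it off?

Perpendicular(PE, EH) — off by 8.20°.

W = (0.00, 0.00) ✓; WP at -63.60° ✓; |WP| = 52.00 ✓; ∠WPE = 122.5° ✓; |PE| = 15.90 ✓; ∠(PE, EH) = 98.20° ✗; |EH| = 14.50 ✓.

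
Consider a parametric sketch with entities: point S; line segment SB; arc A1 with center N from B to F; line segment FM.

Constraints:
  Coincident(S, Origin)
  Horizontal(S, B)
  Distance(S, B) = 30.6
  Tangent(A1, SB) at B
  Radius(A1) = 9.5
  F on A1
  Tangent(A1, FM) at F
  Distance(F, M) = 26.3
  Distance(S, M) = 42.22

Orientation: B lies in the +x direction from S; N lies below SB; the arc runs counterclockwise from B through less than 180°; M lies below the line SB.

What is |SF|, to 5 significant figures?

23.267

Checks: |NF| = 9.500 ✓; ∠(NF, FM) = 90.00° ✓; |FM| = 26.30 ✓; |SM| = 42.22 ✓.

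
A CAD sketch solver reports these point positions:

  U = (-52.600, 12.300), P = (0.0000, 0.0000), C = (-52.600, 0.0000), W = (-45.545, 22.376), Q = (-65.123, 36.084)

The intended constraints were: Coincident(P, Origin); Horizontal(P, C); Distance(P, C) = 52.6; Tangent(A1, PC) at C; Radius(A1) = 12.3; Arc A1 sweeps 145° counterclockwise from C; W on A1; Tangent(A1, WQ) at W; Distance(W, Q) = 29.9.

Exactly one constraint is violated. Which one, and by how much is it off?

Distance(W, Q) = 29.9 — off by 6.00.

P = (0.00, 0.00) ✓; P.y = 0.00, C.y = 0.00 ✓; |PC| = 52.60 ✓; ∠(UC, CP) = 90.00° ✓; |UC| = 12.30 ✓; bearing(U→W) − bearing(U→C) = 145.0° ✓; |UW| = 12.30 ✓; ∠(UW, WQ) = 90.00° ✓; |WQ| = 23.90 ✗.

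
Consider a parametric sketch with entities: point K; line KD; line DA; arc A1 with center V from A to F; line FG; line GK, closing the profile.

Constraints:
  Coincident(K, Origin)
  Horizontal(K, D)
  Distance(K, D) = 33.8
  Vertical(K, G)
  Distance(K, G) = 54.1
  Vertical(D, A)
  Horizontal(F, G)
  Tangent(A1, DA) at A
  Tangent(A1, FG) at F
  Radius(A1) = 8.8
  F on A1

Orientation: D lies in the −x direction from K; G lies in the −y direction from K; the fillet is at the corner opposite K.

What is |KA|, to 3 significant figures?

56.5

K is at the origin; K and D share the same y with |KD| = 33.8 and D on the −x side, so D = (-33.8, 0.00). KG is vertical with |KG| = 54.1 and G on the −y side, so G = (0.00, -54.1). The virtual corner opposite K is at (-33.8, -54.1). A1 meets DA tangentially, so VA is at right angles to DA and tangency of A1 to FG means the radius VF is perpendicular to FG, with radius 8.8, so the center V sits 8.8 in from both sides at V = (-25.0, -45.3). That places the tangent points at A = (-33.8, -45.3) on DA and F = (-25.0, -54.1) on FG. Then |KA| = |A − K| = 56.5.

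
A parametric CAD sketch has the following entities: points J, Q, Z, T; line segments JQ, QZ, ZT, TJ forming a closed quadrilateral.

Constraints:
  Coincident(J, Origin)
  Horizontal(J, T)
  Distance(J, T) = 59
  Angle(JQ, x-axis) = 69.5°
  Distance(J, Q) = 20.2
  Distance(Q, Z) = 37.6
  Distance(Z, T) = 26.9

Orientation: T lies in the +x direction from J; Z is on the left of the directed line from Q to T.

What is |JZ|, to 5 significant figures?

49.923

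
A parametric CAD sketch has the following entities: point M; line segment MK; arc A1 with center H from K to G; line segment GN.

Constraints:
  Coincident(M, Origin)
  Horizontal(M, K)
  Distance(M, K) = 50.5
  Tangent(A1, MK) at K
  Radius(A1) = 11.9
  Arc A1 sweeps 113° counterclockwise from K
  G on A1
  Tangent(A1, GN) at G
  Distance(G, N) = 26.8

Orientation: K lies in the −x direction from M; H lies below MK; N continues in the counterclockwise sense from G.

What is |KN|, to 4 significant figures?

41.22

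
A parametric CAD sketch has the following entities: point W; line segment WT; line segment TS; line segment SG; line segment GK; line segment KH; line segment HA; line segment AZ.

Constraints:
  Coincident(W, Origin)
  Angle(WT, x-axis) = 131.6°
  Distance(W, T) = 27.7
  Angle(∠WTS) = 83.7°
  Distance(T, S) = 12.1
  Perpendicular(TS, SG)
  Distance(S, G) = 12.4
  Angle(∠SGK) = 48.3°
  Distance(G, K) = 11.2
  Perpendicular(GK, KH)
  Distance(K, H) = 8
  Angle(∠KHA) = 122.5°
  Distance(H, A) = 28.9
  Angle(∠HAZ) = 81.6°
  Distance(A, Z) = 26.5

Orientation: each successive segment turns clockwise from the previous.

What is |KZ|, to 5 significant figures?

35.201

W is at the origin; WT runs at 131.6° with length 27.7, so T = (-18.391, 20.714). ∠WTS = 83.7° gives TS at 35.300° from the x-axis; with |TS| = 12.1, S = (-8.5155, 27.706). TS ⟂ SG, so SG runs at -54.700°; with |SG| = 12.4, G = (-1.3501, 17.586). ∠SGK = 48.3° gives GK at 173.60° from the x-axis; with |GK| = 11.2, K = (-12.480, 18.834). GK is perpendicular to KH, so KH runs at 83.600°; with |KH| = 8.0, H = (-11.589, 26.785). ∠KHA = 122.5° gives HA at 26.100° from the x-axis; with |HA| = 28.9, A = (14.364, 39.499). ∠HAZ = 81.6° gives AZ at -72.300° from the x-axis; with |AZ| = 26.5, Z = (22.421, 14.253). Then |KZ| = |Z − K| = 35.201.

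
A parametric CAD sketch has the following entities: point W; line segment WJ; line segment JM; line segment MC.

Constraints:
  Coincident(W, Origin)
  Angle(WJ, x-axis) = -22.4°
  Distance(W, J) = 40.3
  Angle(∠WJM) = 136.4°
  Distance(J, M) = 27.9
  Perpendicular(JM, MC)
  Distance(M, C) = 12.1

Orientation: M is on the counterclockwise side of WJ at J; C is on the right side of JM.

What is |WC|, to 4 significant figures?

69.64

∠WJM = 136.4°, so JM runs at -22.4° + (180° − 136.4°) = 21.20° from the x-axis; with |JM| = 27.9, M = J + 27.9·(cos 21.20°, sin 21.20°) = (63.27, -5.268). JM is perpendicular to MC; with |MC| = 12.1 on the right of JM, C = M + 12.1·(0.3616, -0.9323) = (67.65, -16.55). Then |WC| = |C − W| = 69.64.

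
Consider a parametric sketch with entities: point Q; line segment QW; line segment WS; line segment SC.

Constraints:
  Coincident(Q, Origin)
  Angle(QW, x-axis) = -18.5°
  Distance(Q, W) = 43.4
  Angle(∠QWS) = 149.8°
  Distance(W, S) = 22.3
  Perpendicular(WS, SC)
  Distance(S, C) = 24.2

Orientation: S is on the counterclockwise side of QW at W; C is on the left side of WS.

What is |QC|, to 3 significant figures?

59.9

Q is at the origin; QW runs at -18.5° with length 43.4, so W = 43.4·(cos -18.5°, sin -18.5°) = (41.2, -13.8). ∠QWS = 149.8°, so WS runs at -18.5° + (180° − 149.8°) = 11.7° from the x-axis; with |WS| = 22.3, S = W + 22.3·(cos 11.7°, sin 11.7°) = (63.0, -9.25). The perpendicularity gives SC at right angles to WS; with |SC| = 24.2 on the left of WS, C = S + 24.2·(-0.203, 0.979) = (58.1, 14.4). Then |QC| = |C − Q| = 59.9.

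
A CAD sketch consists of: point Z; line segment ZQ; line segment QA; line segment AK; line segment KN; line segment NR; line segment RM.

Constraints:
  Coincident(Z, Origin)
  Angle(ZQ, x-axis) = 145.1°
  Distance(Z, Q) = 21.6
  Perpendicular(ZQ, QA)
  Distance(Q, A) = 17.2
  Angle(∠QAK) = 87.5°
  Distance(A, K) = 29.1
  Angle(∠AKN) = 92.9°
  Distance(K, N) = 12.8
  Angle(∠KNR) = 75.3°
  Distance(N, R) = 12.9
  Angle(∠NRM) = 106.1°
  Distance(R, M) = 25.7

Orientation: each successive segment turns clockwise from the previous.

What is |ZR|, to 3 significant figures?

8.02

Z is at the origin; ZQ runs at 145.1° with length 21.6, so Q = (-17.7, 12.4). ZQ ⟂ QA, so QA runs at 55.1°; with |QA| = 17.2, A = (-7.87, 26.5). ∠QAK = 87.5° gives AK at -37.4° from the x-axis; with |AK| = 29.1, K = (15.2, 8.79). ∠AKN = 92.9° gives KN at -124° from the x-axis; with |KN| = 12.8, N = (7.99, -1.76). ∠KNR = 75.3° gives NR at 131° from the x-axis; with |NR| = 12.9, R = (-0.436, 8.01). Then |ZR| = |R − Z| = 8.02.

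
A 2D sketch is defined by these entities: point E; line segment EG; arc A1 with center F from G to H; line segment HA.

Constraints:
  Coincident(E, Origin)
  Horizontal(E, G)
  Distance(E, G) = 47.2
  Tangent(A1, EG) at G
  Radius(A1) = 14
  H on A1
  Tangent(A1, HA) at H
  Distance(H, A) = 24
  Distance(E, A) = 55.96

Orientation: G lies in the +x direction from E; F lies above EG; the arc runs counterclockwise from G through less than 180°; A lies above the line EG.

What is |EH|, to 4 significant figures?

61.59

Checks: E.y = 0.00, G.y = 0.00 ✓; ∠(FG, GE) = 90.00° ✓; |FG| = 14.00 ✓; |FH| = 14.00 ✓; ∠(FH, HA) = 90.00° ✓; |HA| = 24.00 ✓; |EA| = 55.96 ✓.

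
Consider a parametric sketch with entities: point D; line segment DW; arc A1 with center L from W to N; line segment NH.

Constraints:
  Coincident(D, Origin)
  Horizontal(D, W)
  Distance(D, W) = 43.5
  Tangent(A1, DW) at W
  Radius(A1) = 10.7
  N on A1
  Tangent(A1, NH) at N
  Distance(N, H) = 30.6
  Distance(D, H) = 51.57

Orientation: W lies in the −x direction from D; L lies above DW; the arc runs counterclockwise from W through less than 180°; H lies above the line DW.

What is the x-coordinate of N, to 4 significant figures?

-32.81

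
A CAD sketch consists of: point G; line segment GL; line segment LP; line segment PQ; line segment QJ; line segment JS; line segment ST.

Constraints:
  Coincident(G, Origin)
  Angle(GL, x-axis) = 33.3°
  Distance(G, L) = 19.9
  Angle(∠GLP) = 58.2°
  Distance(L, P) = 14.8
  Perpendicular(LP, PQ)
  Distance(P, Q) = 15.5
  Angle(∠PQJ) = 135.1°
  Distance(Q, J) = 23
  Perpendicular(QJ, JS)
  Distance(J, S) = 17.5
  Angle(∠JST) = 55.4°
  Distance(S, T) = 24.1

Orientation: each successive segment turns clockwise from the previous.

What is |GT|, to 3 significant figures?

1.97

QJ is perpendicular to JS, so JS runs at 46.6°; with |JS| = 17.5, S = (-3.16, 24.2). ∠JST = 55.4° gives ST at -78.0° from the x-axis; with |ST| = 24.1, T = (1.85, 0.670). Then |GT| = |T − G| = 1.97.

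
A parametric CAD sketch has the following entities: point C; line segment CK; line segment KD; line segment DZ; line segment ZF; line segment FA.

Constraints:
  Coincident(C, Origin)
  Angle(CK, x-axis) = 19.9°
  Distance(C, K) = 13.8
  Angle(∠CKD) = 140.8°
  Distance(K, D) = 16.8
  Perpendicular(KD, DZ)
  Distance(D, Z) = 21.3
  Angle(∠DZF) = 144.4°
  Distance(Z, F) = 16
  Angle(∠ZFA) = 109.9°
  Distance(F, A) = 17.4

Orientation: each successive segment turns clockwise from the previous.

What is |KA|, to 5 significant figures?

31.017

∠DZF = 144.4° gives ZF at -144.90° from the x-axis; with |ZF| = 16.0, F = (8.7015, -30.158). ∠ZFA = 109.9° gives FA at 145.00° from the x-axis; with |FA| = 17.4, A = (-5.5518, -20.178). Then |KA| = |A − K| = 31.017.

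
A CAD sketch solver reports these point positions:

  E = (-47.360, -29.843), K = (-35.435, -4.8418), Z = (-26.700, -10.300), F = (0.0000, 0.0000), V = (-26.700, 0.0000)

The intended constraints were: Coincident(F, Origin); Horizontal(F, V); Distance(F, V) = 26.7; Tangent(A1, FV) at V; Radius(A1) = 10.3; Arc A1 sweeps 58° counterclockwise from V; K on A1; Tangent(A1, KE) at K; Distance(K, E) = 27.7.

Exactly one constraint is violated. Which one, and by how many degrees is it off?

Tangent(A1, KE) at K — off by 6.50°.

F = (0.00, 0.00) ✓; F.y = 0.00, V.y = 0.00 ✓; |FV| = 26.70 ✓; ∠(ZV, VF) = 90.00° ✓; |ZV| = 10.30 ✓; bearing(Z→K) − bearing(Z→V) = 58.00° ✓; |ZK| = 10.30 ✓; ∠(ZK, KE) = 83.50° ✗; |KE| = 27.70 ✓.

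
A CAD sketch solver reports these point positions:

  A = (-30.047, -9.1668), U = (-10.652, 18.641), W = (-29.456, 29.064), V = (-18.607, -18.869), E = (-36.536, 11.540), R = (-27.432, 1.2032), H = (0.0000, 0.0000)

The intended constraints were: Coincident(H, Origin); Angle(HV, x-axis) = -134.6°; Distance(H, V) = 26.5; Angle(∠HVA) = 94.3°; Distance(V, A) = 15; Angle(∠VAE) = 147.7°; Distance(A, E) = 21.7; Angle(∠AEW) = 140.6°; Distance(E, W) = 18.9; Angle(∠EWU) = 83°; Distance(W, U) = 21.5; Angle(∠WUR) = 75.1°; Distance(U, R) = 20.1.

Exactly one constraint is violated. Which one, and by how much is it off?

Distance(U, R) = 20.1 — off by 4.10.

H = (0.00, 0.00) ✓; HV at -134.6° ✓; |HV| = 26.50 ✓; ∠HVA = 94.30° ✓; |VA| = 15.00 ✓; ∠VAE = 147.7° ✓; |AE| = 21.70 ✓; ∠AEW = 140.6° ✓; |EW| = 18.90 ✓; ∠EWU = 83.00° ✓; |WU| = 21.50 ✓; ∠WUR = 75.10° ✓; |UR| = 24.20 ✗.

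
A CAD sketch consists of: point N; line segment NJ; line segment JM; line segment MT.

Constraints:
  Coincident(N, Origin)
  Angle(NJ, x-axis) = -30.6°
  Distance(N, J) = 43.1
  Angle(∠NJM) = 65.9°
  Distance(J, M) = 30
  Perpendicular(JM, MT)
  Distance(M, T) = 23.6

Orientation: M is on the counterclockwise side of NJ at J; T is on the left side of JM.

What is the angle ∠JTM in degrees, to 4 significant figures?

51.81°

N is at the origin; NJ runs at -30.6° with length 43.1, so J = 43.1·(cos -30.6°, sin -30.6°) = (37.10, -21.94). ∠NJM = 65.9°, so JM runs at -30.6° + (180° − 65.9°) = 83.50° from the x-axis; with |JM| = 30.0, M = J + 30.0·(cos 83.50°, sin 83.50°) = (40.49, 7.867). The perpendicularity gives MT at right angles to JM; with |MT| = 23.6 on the left of JM, T = M + 23.6·(-0.9936, 0.1132) = (17.05, 10.54). Then cos ∠JTM = TJ·TM / (|TJ||TM|), giving 51.81°.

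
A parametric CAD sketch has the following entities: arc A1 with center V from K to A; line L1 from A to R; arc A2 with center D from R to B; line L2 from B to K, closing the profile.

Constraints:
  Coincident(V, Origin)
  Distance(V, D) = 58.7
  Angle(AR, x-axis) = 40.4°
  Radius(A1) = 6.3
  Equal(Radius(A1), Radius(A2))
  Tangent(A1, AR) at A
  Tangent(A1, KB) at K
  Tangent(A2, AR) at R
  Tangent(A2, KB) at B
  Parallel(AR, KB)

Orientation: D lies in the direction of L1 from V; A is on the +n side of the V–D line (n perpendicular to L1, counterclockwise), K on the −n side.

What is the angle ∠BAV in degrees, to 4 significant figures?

77.89°

Tangency of A1 to both parallel lines with radius 6.3 puts A and K at V ± 6.3·n: A = (-4.083, 4.798), K = (4.083, -4.798). Equal radii place R and B the same way about D: R = D + 6.3·n = (40.62, 42.84), B = D − 6.3·n = (48.79, 33.25). Then cos ∠BAV = AB·AV / (|AB||AV|), giving 77.89°.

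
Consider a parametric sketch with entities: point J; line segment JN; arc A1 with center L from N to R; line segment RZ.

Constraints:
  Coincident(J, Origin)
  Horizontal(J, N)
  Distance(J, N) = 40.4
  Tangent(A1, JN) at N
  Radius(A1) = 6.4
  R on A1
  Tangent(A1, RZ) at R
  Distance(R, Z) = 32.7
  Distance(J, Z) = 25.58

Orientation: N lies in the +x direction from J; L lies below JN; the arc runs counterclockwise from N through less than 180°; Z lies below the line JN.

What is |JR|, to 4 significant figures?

36.26

Checks: |LN| = 6.400 ✓; |LR| = 6.400 ✓; ∠(LR, RZ) = 90.00° ✓; |RZ| = 32.70 ✓; |JZ| = 25.58 ✓.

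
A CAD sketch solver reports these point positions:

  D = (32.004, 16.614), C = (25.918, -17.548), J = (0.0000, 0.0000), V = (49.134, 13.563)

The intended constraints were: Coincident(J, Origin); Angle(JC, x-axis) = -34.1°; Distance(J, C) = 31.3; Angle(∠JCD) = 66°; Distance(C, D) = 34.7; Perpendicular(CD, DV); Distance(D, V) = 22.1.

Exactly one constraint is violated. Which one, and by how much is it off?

Distance(D, V) = 22.1 — off by 4.70.

J = (0.00, 0.00) ✓; JC at -34.10° ✓; |JC| = 31.30 ✓; ∠JCD = 66.00° ✓; |CD| = 34.70 ✓; ∠(CD, DV) = 90.00° ✓; |DV| = 17.40 ✗.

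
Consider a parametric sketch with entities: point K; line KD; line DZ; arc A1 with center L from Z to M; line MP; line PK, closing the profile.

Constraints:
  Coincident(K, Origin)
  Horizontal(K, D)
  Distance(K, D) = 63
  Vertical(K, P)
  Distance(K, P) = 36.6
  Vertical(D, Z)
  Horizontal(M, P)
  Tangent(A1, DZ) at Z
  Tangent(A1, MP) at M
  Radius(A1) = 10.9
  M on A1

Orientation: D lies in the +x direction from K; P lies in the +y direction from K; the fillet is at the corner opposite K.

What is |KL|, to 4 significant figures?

58.09

K and P share the same x with |KP| = 36.6 and P on the +y side, so P = (0.000, 36.60). The virtual corner opposite K is at (63.00, 36.60). Tangency of A1 to DZ means the radius LZ is perpendicular to DZ and since A1 is tangent to MP there, LM ⟂ MP, with radius 10.9, so the center L sits 10.9 in from both sides at L = (52.10, 25.70). Then |KL| = |L − K| = 58.09.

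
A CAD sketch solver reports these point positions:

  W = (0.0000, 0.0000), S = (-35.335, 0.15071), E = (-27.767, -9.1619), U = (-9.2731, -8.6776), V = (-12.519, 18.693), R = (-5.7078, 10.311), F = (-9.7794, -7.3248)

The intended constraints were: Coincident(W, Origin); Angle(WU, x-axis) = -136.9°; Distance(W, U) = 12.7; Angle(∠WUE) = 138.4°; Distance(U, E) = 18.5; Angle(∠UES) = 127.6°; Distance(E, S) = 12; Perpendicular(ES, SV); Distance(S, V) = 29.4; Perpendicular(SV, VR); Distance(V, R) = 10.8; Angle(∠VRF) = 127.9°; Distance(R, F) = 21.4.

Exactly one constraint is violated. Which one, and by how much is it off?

Distance(R, F) = 21.4 — off by 3.30.

W = (0.00, 0.00) ✓; WU at -136.9° ✓; |WU| = 12.70 ✓; ∠WUE = 138.4° ✓; |UE| = 18.50 ✓; ∠UES = 127.6° ✓; |ES| = 12.00 ✓; ∠(ES, SV) = 90.00° ✓; |SV| = 29.40 ✓; ∠(SV, VR) = 90.00° ✓; |VR| = 10.80 ✓; ∠VRF = 127.9° ✓; |RF| = 18.10 ✗.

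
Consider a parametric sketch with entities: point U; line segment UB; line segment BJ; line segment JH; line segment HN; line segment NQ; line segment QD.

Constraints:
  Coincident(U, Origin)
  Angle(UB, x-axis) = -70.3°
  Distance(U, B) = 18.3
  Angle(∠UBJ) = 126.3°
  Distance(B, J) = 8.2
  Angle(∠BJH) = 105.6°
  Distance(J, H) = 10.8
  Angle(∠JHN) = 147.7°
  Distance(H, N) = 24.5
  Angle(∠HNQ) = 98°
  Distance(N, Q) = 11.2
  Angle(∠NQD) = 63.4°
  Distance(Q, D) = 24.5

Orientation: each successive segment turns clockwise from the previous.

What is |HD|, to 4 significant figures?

4.335

U is at the origin; UB runs at -70.3° with length 18.3, so B = (6.169, -17.23). ∠UBJ = 126.3° gives BJ at -124.0° from the x-axis; with |BJ| = 8.2, J = (1.583, -24.03). ∠BJH = 105.6° gives JH at 161.6° from the x-axis; with |JH| = 10.8, H = (-8.664, -20.62). ∠JHN = 147.7° gives HN at 129.3° from the x-axis; with |HN| = 24.5, N = (-24.18, -1.659). ∠HNQ = 98.0° gives NQ at 47.30° from the x-axis; with |NQ| = 11.2, Q = (-16.59, 6.572). ∠NQD = 63.4° gives QD at -69.30° from the x-axis; with |QD| = 24.5, D = (-7.927, -16.35). Then |HD| = |D − H| = 4.335.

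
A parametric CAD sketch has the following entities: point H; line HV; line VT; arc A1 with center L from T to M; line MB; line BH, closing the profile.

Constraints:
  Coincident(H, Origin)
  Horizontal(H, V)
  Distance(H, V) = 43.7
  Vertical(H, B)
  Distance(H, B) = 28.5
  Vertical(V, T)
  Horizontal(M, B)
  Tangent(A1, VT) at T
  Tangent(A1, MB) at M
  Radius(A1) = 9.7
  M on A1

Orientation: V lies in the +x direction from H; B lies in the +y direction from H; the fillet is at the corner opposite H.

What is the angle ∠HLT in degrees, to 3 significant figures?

151°

H is at the origin; HV is horizontal with |HV| = 43.7 and V on the +x side, so V = (43.7, 0.00). HB is vertical with |HB| = 28.5 and B on the +y side, so B = (0.00, 28.5). The virtual corner opposite H is at (43.7, 28.5). A1 meets VT tangentially, so LT is at right angles to VT and A1 meets MB tangentially, so LM is at right angles to MB, with radius 9.7, so the center L sits 9.7 in from both sides at L = (34.0, 18.8). That places the tangent points at T = (43.7, 18.8) on VT and M = (34.0, 28.5) on MB. Then cos ∠HLT = LH·LT / (|LH||LT|), giving 151°.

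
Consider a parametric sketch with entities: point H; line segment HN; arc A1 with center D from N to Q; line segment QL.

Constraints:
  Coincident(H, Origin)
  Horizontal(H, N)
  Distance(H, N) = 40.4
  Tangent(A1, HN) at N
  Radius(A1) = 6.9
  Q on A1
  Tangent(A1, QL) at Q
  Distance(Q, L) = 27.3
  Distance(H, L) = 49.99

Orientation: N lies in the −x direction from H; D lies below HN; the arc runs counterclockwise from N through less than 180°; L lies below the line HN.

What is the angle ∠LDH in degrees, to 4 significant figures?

90.65°

H is at the origin; H and N share the same y with |HN| = 40.4 and N on the −x side, so N = (-40.40, 0.000). A1 meets HN tangentially, so DN is at right angles to HN, so D = N + (0, -6.9) = (-40.40, -6.900). Since DQ ⟂ QL (tangency), |DL| = √(6.9² + 27.3²) = 28.16 regardless of where Q sits on A1. So L lies on both circle(H, 49.99) and circle(D, 28.16); the below-HN intersection is L = (-35.98, -34.71). Q is the foot of the tangent from L: Q = (-46.74, -9.621).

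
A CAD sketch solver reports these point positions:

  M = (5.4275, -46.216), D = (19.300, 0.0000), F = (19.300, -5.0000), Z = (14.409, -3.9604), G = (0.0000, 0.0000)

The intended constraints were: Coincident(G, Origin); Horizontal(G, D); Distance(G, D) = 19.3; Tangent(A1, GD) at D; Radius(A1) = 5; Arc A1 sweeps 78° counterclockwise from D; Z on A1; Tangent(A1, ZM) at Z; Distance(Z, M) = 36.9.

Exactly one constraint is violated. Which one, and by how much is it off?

Distance(Z, M) = 36.9 — off by 6.30.

G = (0.00, 0.00) ✓; G.y = 0.00, D.y = 0.00 ✓; |GD| = 19.30 ✓; ∠(FD, DG) = 90.00° ✓; |FD| = 5.000 ✓; bearing(F→Z) − bearing(F→D) = 78.00° ✓; |FZ| = 5.000 ✓; ∠(FZ, ZM) = 90.00° ✓; |ZM| = 43.20 ✗.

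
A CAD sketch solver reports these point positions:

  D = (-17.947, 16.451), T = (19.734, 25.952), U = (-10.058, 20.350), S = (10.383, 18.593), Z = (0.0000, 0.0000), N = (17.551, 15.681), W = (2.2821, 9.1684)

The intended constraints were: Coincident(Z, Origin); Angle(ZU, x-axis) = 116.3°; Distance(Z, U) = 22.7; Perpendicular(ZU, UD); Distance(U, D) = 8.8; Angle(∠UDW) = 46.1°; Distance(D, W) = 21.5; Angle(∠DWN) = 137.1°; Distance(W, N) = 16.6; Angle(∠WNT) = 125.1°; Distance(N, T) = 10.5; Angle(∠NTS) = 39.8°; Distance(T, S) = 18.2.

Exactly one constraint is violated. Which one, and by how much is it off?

Distance(T, S) = 18.2 — off by 6.30.

Z = (0.00, 0.00) ✓; ZU at 116.3° ✓; |ZU| = 22.70 ✓; ∠(ZU, UD) = 90.00° ✓; |UD| = 8.800 ✓; ∠UDW = 46.10° ✓; |DW| = 21.50 ✓; ∠DWN = 137.1° ✓; |WN| = 16.60 ✓; ∠WNT = 125.1° ✓; |NT| = 10.50 ✓; ∠NTS = 39.80° ✓; |TS| = 11.90 ✗.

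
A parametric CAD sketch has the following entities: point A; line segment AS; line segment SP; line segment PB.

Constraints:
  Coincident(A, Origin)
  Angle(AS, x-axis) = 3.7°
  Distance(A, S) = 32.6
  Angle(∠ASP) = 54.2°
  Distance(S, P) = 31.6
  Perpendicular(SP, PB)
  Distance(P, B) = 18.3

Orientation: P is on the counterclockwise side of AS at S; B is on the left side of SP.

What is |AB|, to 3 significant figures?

14.9

A is at the origin; AS runs at 3.7° with length 32.6, so S = 32.6·(cos 3.7°, sin 3.7°) = (32.5, 2.10). ∠ASP = 54.2°, so SP runs at 3.7° + (180° − 54.2°) = 130° from the x-axis; with |SP| = 31.6, P = S + 31.6·(cos 130°, sin 130°) = (12.4, 26.5). The perpendicularity gives PB at right angles to SP; with |PB| = 18.3 on the left of SP, B = P + 18.3·(-0.772, -0.636) = (-1.69, 14.8). Then |AB| = |B − A| = 14.9.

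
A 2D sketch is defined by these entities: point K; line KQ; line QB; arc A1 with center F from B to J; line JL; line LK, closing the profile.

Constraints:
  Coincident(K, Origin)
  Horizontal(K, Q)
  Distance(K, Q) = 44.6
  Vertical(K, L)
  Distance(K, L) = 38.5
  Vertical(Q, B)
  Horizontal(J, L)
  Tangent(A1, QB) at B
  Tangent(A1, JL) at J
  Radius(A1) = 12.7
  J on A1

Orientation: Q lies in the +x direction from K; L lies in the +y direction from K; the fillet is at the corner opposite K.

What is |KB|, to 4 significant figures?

51.52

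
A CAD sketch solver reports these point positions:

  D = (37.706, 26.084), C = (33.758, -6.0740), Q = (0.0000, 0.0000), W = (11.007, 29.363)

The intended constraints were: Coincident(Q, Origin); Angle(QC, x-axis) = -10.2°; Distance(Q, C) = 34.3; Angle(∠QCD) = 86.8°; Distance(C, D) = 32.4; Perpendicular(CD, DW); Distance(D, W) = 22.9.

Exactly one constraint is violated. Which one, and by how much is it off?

Distance(D, W) = 22.9 — off by 4.00.

Q = (0.00, 0.00) ✓; QC at -10.20° ✓; |QC| = 34.30 ✓; ∠QCD = 86.80° ✓; |CD| = 32.40 ✓; ∠(CD, DW) = 90.00° ✓; |DW| = 26.90 ✗.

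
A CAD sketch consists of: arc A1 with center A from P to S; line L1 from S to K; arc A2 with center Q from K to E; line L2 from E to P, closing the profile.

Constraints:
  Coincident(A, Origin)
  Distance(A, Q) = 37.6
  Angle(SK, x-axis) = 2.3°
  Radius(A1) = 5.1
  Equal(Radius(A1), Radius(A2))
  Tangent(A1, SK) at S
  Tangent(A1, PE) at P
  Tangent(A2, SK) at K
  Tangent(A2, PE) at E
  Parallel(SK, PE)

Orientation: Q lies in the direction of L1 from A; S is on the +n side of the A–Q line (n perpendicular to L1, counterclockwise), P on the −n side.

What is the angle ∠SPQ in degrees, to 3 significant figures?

82.3°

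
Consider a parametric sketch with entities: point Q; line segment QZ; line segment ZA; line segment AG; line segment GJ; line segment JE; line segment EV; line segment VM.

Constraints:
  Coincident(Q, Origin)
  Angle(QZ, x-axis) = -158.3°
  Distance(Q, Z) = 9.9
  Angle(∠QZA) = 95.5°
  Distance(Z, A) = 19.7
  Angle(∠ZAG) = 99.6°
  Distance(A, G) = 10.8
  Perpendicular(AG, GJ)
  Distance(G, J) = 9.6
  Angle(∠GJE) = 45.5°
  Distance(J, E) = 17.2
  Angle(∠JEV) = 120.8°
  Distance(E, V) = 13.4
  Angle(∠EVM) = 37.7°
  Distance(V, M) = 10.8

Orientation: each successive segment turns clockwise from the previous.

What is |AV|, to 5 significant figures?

15.568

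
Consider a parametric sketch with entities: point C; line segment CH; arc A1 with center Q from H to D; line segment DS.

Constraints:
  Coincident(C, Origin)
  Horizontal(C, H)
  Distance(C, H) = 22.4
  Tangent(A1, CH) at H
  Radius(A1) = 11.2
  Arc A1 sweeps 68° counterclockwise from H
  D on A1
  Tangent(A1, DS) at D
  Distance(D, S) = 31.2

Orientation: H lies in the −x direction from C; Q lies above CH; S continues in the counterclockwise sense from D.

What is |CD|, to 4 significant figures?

13.91

C is at the origin; CH is horizontal with |CH| = 22.4 and H on the −x side, so H = (-22.40, 0.000). The tangent condition forces QH to be normal to CH, so Q = H + (0, 11.2) = (-22.40, 11.20). On A1, H sits at bearing -90° from Q; a 68° counterclockwise sweep puts D at bearing -22°, so D = Q + 11.2·(cos -22°, sin -22°) = (-12.02, 7.004). Then |CD| = |D − C| = 13.91.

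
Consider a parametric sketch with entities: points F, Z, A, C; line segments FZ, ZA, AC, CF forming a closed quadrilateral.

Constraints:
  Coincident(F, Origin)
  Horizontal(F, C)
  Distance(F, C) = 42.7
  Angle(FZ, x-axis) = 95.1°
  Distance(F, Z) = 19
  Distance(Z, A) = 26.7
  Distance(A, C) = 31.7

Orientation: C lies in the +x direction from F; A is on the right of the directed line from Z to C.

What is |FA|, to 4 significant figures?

12.13

F is at the origin; FC is horizontal with |FC| = 42.7 and C in +x, so C = (42.7, 0). FZ runs at 95.1° with |FZ| = 19.0, so Z = (-1.689, 18.92). A is determined by |ZA| = 26.7 and |AC| = 31.7 together: it lies at the intersection of circle(Z, 26.7) and circle(C, 31.7). With |ZC| = 48.25, the foot of the radical line on ZC is 21.10 from Z and the perpendicular offset is √(26.7² − 21.10²) = 16.36. Taking the right-of-ZC solution: A = (11.31, -4.399).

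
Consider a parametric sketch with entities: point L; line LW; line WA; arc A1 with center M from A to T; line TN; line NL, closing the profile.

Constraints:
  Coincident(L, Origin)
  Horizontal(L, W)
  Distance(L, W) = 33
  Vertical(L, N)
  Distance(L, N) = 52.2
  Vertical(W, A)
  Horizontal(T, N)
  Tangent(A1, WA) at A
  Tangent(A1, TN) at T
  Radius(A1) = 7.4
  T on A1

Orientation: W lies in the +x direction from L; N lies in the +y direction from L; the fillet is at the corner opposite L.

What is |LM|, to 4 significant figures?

51.60

L and N share the same x with |LN| = 52.2 and N on the +y side, so N = (0.000, 52.20). The virtual corner opposite L is at (33.00, 52.20). The tangent condition forces MA to be normal to WA and the tangent condition forces MT to be normal to TN, with radius 7.4, so the center M sits 7.4 in from both sides at M = (25.60, 44.80). Then |LM| = |M − L| = 51.60.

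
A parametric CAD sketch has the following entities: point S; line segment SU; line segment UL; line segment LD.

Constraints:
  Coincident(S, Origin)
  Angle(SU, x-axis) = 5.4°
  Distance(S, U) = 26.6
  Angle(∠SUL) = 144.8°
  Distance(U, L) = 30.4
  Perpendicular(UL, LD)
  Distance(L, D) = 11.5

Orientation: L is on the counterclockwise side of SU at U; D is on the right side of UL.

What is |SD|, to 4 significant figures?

58.64

∠SUL = 144.8°, so UL runs at 5.4° + (180° − 144.8°) = 40.60° from the x-axis; with |UL| = 30.4, L = U + 30.4·(cos 40.60°, sin 40.60°) = (49.56, 22.29). The perpendicularity gives LD at right angles to UL; with |LD| = 11.5 on the right of UL, D = L + 11.5·(0.6508, -0.7593) = (57.05, 13.56). Then |SD| = |D − S| = 58.64.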